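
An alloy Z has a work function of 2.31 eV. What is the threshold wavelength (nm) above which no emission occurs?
536.73 nm

The threshold wavelength is when the photon energy equals the work function:
hc/λ₀ = φ

Solving for λ₀:
λ₀ = hc/φ = (6.626×10⁻³⁴ J·s)(3×10⁸ m/s) / (2.31 eV × 1.602×10⁻¹⁹ J/eV)
λ₀ = 536.73 nm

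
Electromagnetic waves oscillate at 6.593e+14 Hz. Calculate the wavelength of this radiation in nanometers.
454.71 nm

Using the wave equation: c = fλ

Solving for wavelength:
λ = c/f = (3×10⁸ m/s) / (6.593e+14 Hz)
λ = 454.71 nm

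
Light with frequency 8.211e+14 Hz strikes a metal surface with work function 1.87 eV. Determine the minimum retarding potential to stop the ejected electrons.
1.5258 V

The stopping potential V_s satisfies: eV_s = KE_max

First, find KE_max using Einstein's equation:
E_photon = hf = (6.626×10⁻³⁴ J·s)(8.211e+14 Hz) = 3.3958 eV
KE_max = E_photon - φ = 3.3958 - 1.87 = 1.5258 eV

Since eV_s = KE_max:
V_s = KE_max/e = 1.5258 V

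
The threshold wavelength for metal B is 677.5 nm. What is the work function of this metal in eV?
1.83 eV

At the threshold wavelength, photon energy equals work function:
φ = hc/λ₀

Calculating:
φ = (6.626×10⁻³⁴ J·s)(3×10⁸ m/s) / (677.5×10⁻⁹ m)
φ = 1.83 eV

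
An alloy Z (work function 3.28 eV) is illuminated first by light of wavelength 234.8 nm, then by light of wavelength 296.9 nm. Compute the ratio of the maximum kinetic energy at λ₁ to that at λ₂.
2.2327

Using Einstein's equation: KE_max = hc/λ - φ

For λ₁ = 234.8 nm:
E₁ = hc/λ₁ = 5.2804 eV
KE₁ = E₁ - φ = 5.2804 - 3.28 = 2.0004 eV

For λ₂ = 296.9 nm:
E₂ = hc/λ₂ = 4.1760 eV
KE₂ = E₂ - φ = 4.1760 - 3.28 = 0.8960 eV

Ratio: KE₁/KE₂ = 2.0004/0.8960 = 2.2327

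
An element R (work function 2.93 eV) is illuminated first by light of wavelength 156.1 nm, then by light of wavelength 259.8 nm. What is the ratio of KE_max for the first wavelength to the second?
2.7209

Using Einstein's equation: KE_max = hc/λ - φ

For λ₁ = 156.1 nm:
E₁ = hc/λ₁ = 7.9426 eV
KE₁ = E₁ - φ = 7.9426 - 2.93 = 5.0126 eV

For λ₂ = 259.8 nm:
E₂ = hc/λ₂ = 4.7723 eV
KE₂ = E₂ - φ = 4.7723 - 2.93 = 1.8423 eV

Ratio: KE₁/KE₂ = 5.0126/1.8423 = 2.7209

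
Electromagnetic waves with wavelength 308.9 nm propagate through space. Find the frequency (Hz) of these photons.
9.7052e+14 Hz

Using the wave equation: c = fλ

Solving for frequency:
f = c/λ = (3×10⁸ m/s) / (308.9×10⁻⁹ m)
f = 9.7052e+14 Hz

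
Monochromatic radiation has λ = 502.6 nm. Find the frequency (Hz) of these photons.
5.9648e+14 Hz

Using the wave equation: c = fλ

Solving for frequency:
f = c/λ = (3×10⁸ m/s) / (502.6×10⁻⁹ m)
f = 5.9648e+14 Hz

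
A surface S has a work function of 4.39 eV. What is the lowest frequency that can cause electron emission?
1.0615e+15 Hz

The threshold frequency is when the photon energy equals the work function:
hf₀ = φ

Solving for f₀:
f₀ = φ/h = (4.39 eV × 1.602×10⁻¹⁹ J/eV) / (6.626×10⁻³⁴ J·s)
f₀ = 1.0615e+15 Hz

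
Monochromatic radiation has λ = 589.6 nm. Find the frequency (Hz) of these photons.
5.0847e+14 Hz

Using the wave equation: c = fλ

Solving for frequency:
f = c/λ = (3×10⁸ m/s) / (589.6×10⁻⁹ m)
f = 5.0847e+14 Hz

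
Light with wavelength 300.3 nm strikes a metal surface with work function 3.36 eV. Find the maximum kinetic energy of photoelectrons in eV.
0.7687 eV

Using Einstein's photoelectric equation: KE_max = hf - φ = hc/λ - φ

First, calculate the photon energy:
E_photon = hc/λ = (6.626×10⁻³⁴ J·s)(3×10⁸ m/s) / (300.3×10⁻⁹ m)
E_photon = 4.1287 eV

Then, the maximum kinetic energy:
KE_max = E_photon - φ = 4.1287 eV - 3.36 eV = 0.7687 eV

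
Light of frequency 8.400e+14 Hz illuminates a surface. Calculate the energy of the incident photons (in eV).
3.4740 eV

Using E = hf:

E = hf = (6.626×10⁻³⁴ J·s)(8.400e+14 Hz)
E = 3.4740 eV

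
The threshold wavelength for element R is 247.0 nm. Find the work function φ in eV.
5.02 eV

At the threshold wavelength, photon energy equals work function:
φ = hc/λ₀

Calculating:
φ = (6.626×10⁻³⁴ J·s)(3×10⁸ m/s) / (247.0×10⁻⁹ m)
φ = 5.02 eV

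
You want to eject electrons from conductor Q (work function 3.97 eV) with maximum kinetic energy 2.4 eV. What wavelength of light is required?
194.64 nm

From Einstein's equation: KE_max = hc/λ - φ

Rearranging for λ:
hc/λ = KE_max + φ
λ = hc/(KE_max + φ)

Required photon energy:
E_photon = KE_max + φ = 2.4 + 3.97 = 6.37 eV

Required wavelength:
λ = hc/E_photon = (6.626×10⁻³⁴)(3×10⁸) / (6.37 × 1.602×10⁻¹⁹)
λ = 194.64 nm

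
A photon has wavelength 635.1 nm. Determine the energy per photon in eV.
1.9522 eV

Using E = hf = hc/λ:

E = hc/λ = (6.626×10⁻³⁴ J·s)(3×10⁸ m/s) / (635.1×10⁻⁹ m)
E = 1.9522 eV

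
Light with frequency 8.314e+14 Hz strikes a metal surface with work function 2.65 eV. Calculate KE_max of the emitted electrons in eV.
0.7884 eV

Using Einstein's photoelectric equation: KE_max = hf - φ

First, calculate the photon energy:
E_photon = hf = (6.626×10⁻³⁴ J·s)(8.314e+14 Hz)
E_photon = 3.4384 eV

Then, the maximum kinetic energy:
KE_max = E_photon - φ = 3.4384 eV - 2.65 eV = 0.7884 eV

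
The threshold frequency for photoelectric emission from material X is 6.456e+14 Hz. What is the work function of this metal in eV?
2.67 eV

At the threshold frequency, photon energy equals work function:
φ = hf₀

Calculating:
φ = (6.626×10⁻³⁴ J·s)(6.456e+14 Hz)
φ = 2.67 eV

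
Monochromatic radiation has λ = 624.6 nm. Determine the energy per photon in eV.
1.9850 eV

Using E = hf = hc/λ:

E = hc/λ = (6.626×10⁻³⁴ J·s)(3×10⁸ m/s) / (624.6×10⁻⁹ m)
E = 1.9850 eV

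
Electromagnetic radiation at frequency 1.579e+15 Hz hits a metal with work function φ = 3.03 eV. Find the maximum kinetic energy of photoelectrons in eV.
3.5002 eV

Using Einstein's photoelectric equation: KE_max = hf - φ

First, calculate the photon energy:
E_photon = hf = (6.626×10⁻³⁴ J·s)(1.579e+15 Hz)
E_photon = 6.5302 eV

Then, the maximum kinetic energy:
KE_max = E_photon - φ = 6.5302 eV - 3.03 eV = 3.5002 eV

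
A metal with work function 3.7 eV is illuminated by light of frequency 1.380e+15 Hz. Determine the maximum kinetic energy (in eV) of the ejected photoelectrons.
2.0072 eV

Using Einstein's photoelectric equation: KE_max = hf - φ

First, calculate the photon energy:
E_photon = hf = (6.626×10⁻³⁴ J·s)(1.380e+15 Hz)
E_photon = 5.7072 eV

Then, the maximum kinetic energy:
KE_max = E_photon - φ = 5.7072 eV - 3.7 eV = 2.0072 eV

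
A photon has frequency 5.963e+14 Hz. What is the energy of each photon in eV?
2.4661 eV

Using E = hf:

E = hf = (6.626×10⁻³⁴ J·s)(5.963e+14 Hz)
E = 2.4661 eV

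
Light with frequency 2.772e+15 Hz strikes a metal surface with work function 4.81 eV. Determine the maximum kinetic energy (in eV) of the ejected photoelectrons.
6.6541 eV

Using Einstein's photoelectric equation: KE_max = hf - φ

First, calculate the photon energy:
E_photon = hf = (6.626×10⁻³⁴ J·s)(2.772e+15 Hz)
E_photon = 11.4641 eV

Then, the maximum kinetic energy:
KE_max = E_photon - φ = 11.4641 eV - 4.81 eV = 6.6541 eV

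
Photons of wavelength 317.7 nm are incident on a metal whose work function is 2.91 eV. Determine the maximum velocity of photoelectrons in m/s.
5.9089e+05 m/s

First, find the maximum kinetic energy:
E_photon = hc/λ = 3.9026 eV
KE_max = E_photon - φ = 3.9026 - 2.91 = 0.9926 eV

Convert to Joules: KE_max = 0.9926 × 1.602×10⁻¹⁹ J = 1.5902e-19 J

Then use KE = ½mv² to find velocity:
v = √(2·KE/m) = √(2 × 1.5902e-19 J / 9.109e-31 kg)
v = 5.9089e+05 m/s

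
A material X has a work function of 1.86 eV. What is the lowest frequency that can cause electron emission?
4.4975e+14 Hz

The threshold frequency is when the photon energy equals the work function:
hf₀ = φ

Solving for f₀:
f₀ = φ/h = (1.86 eV × 1.602×10⁻¹⁹ J/eV) / (6.626×10⁻³⁴ J·s)
f₀ = 4.4975e+14 Hz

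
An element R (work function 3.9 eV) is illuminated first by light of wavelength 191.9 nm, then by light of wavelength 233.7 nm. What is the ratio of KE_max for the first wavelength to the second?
1.8223

Using Einstein's equation: KE_max = hc/λ - φ

For λ₁ = 191.9 nm:
E₁ = hc/λ₁ = 6.4609 eV
KE₁ = E₁ - φ = 6.4609 - 3.9 = 2.5609 eV

For λ₂ = 233.7 nm:
E₂ = hc/λ₂ = 5.3053 eV
KE₂ = E₂ - φ = 5.3053 - 3.9 = 1.4053 eV

Ratio: KE₁/KE₂ = 2.5609/1.4053 = 1.8223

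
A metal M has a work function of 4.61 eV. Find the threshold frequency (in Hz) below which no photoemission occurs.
1.1147e+15 Hz

The threshold frequency is when the photon energy equals the work function:
hf₀ = φ

Solving for f₀:
f₀ = φ/h = (4.61 eV × 1.602×10⁻¹⁹ J/eV) / (6.626×10⁻³⁴ J·s)
f₀ = 1.1147e+15 Hz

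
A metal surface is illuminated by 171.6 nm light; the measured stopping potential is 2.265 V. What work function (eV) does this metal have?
4.96 eV

The stopping potential gives the maximum kinetic energy: KE_max = eV_s = 2.265 eV

From Einstein's photoelectric equation: KE_max = hc/λ - φ
Rearranging: φ = hc/λ - KE_max

Calculate photon energy:
E_photon = hc/λ = (6.626×10⁻³⁴ J·s)(3×10⁸ m/s) / (171.6×10⁻⁹ m) = 7.2252 eV

Therefore:
φ = 7.2252 - 2.265 = 4.96 eV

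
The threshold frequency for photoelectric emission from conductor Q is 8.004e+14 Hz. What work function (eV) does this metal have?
3.31 eV

At the threshold frequency, photon energy equals work function:
φ = hf₀

Calculating:
φ = (6.626×10⁻³⁴ J·s)(8.004e+14 Hz)
φ = 3.31 eV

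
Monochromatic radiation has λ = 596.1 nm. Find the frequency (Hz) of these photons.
5.0292e+14 Hz

Using the wave equation: c = fλ

Solving for frequency:
f = c/λ = (3×10⁸ m/s) / (596.1×10⁻⁹ m)
f = 5.0292e+14 Hz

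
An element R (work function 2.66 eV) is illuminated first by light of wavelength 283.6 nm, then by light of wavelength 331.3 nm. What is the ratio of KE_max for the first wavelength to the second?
1.5816

Using Einstein's equation: KE_max = hc/λ - φ

For λ₁ = 283.6 nm:
E₁ = hc/λ₁ = 4.3718 eV
KE₁ = E₁ - φ = 4.3718 - 2.66 = 1.7118 eV

For λ₂ = 331.3 nm:
E₂ = hc/λ₂ = 3.7424 eV
KE₂ = E₂ - φ = 3.7424 - 2.66 = 1.0824 eV

Ratio: KE₁/KE₂ = 1.7118/1.0824 = 1.5816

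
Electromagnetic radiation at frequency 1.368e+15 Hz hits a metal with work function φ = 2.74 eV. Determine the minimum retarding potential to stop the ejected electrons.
2.9176 V

The stopping potential V_s satisfies: eV_s = KE_max

First, find KE_max using Einstein's equation:
E_photon = hf = (6.626×10⁻³⁴ J·s)(1.368e+15 Hz) = 5.6576 eV
KE_max = E_photon - φ = 5.6576 - 2.74 = 2.9176 eV

Since eV_s = KE_max:
V_s = KE_max/e = 2.9176 V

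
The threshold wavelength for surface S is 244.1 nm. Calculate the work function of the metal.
5.08 eV

At the threshold wavelength, photon energy equals work function:
φ = hc/λ₀

Calculating:
φ = (6.626×10⁻³⁴ J·s)(3×10⁸ m/s) / (244.1×10⁻⁹ m)
φ = 5.08 eV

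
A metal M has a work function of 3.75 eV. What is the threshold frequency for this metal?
9.0675e+14 Hz

The threshold frequency is when the photon energy equals the work function:
hf₀ = φ

Solving for f₀:
f₀ = φ/h = (3.75 eV × 1.602×10⁻¹⁹ J/eV) / (6.626×10⁻³⁴ J·s)
f₀ = 9.0675e+14 Hz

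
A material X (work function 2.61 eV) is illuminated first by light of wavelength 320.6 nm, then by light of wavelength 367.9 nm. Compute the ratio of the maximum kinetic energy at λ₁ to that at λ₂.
1.6542

Using Einstein's equation: KE_max = hc/λ - φ

For λ₁ = 320.6 nm:
E₁ = hc/λ₁ = 3.8673 eV
KE₁ = E₁ - φ = 3.8673 - 2.61 = 1.2573 eV

For λ₂ = 367.9 nm:
E₂ = hc/λ₂ = 3.3701 eV
KE₂ = E₂ - φ = 3.3701 - 2.61 = 0.7601 eV

Ratio: KE₁/KE₂ = 1.2573/0.7601 = 1.6542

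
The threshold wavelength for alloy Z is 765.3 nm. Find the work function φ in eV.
1.62 eV

At the threshold wavelength, photon energy equals work function:
φ = hc/λ₀

Calculating:
φ = (6.626×10⁻³⁴ J·s)(3×10⁸ m/s) / (765.3×10⁻⁹ m)
φ = 1.62 eV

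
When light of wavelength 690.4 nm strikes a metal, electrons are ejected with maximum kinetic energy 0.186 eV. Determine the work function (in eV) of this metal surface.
1.61 eV

From Einstein's photoelectric equation: KE_max = hf - φ = hc/λ - φ

Rearranging for φ:
φ = hc/λ - KE_max

Calculate photon energy:
E_photon = hc/λ = 1.7958 eV

Therefore:
φ = 1.7958 - 0.186 = 1.61 eV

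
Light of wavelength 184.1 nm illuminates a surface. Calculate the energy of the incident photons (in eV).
6.7346 eV

Using E = hf = hc/λ:

E = hc/λ = (6.626×10⁻³⁴ J·s)(3×10⁸ m/s) / (184.1×10⁻⁹ m)
E = 6.7346 eV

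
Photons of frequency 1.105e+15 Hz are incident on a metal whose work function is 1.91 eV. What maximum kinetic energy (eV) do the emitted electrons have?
2.6599 eV

Using Einstein's photoelectric equation: KE_max = hf - φ

First, calculate the photon energy:
E_photon = hf = (6.626×10⁻³⁴ J·s)(1.105e+15 Hz)
E_photon = 4.5699 eV

Then, the maximum kinetic energy:
KE_max = E_photon - φ = 4.5699 eV - 1.91 eV = 2.6599 eV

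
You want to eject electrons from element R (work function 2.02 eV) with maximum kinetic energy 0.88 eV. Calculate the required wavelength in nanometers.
427.53 nm

From Einstein's equation: KE_max = hc/λ - φ

Rearranging for λ:
hc/λ = KE_max + φ
λ = hc/(KE_max + φ)

Required photon energy:
E_photon = KE_max + φ = 0.88 + 2.02 = 2.90 eV

Required wavelength:
λ = hc/E_photon = (6.626×10⁻³⁴)(3×10⁸) / (2.90 × 1.602×10⁻¹⁹)
λ = 427.53 nm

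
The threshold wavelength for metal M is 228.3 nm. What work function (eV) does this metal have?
5.43 eV

At the threshold wavelength, photon energy equals work function:
φ = hc/λ₀

Calculating:
φ = (6.626×10⁻³⁴ J·s)(3×10⁸ m/s) / (228.3×10⁻⁹ m)
φ = 5.43 eV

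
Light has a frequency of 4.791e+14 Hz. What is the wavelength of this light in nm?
625.74 nm

Using the wave equation: c = fλ

Solving for wavelength:
λ = c/f = (3×10⁸ m/s) / (4.791e+14 Hz)
λ = 625.74 nm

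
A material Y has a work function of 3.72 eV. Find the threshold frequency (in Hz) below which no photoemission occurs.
8.9949e+14 Hz

The threshold frequency is when the photon energy equals the work function:
hf₀ = φ

Solving for f₀:
f₀ = φ/h = (3.72 eV × 1.602×10⁻¹⁹ J/eV) / (6.626×10⁻³⁴ J·s)
f₀ = 8.9949e+14 Hz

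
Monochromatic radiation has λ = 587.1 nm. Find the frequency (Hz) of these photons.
5.1063e+14 Hz

Using the wave equation: c = fλ

Solving for frequency:
f = c/λ = (3×10⁸ m/s) / (587.1×10⁻⁹ m)
f = 5.1063e+14 Hz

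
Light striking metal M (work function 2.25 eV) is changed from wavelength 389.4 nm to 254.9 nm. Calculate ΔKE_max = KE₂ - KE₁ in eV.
1.6801 eV

Using Einstein's equation: KE_max = hc/λ - φ

For λ₁ = 389.4 nm:
KE₁ = hc/λ₁ - φ = 3.1840 - 2.25 = 0.9340 eV

For λ₂ = 254.9 nm:
KE₂ = hc/λ₂ - φ = 4.8640 - 2.25 = 2.6140 eV

Change in KE:
ΔKE = KE₂ - KE₁ = 2.6140 - 0.9340 = 1.6801 eV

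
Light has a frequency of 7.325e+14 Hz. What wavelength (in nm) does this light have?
409.27 nm

Using the wave equation: c = fλ

Solving for wavelength:
λ = c/f = (3×10⁸ m/s) / (7.325e+14 Hz)
λ = 409.27 nm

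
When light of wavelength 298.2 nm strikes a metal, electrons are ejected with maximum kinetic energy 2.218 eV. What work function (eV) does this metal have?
1.94 eV

From Einstein's photoelectric equation: KE_max = hf - φ = hc/λ - φ

Rearranging for φ:
φ = hc/λ - KE_max

Calculate photon energy:
E_photon = hc/λ = 4.1578 eV

Therefore:
φ = 4.1578 - 2.218 = 1.94 eV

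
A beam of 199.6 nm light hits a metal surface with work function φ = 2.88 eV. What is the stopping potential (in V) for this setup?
3.3316 V

The stopping potential V_s satisfies: eV_s = KE_max

First, find KE_max using Einstein's equation:
E_photon = hc/λ = 6.2116 eV
KE_max = E_photon - φ = 6.2116 - 2.88 = 3.3316 eV

Since eV_s = KE_max:
V_s = KE_max/e = 3.3316 V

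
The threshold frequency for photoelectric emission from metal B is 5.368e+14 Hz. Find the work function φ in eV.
2.22 eV

At the threshold frequency, photon energy equals work function:
φ = hf₀

Calculating:
φ = (6.626×10⁻³⁴ J·s)(5.368e+14 Hz)
φ = 2.22 eV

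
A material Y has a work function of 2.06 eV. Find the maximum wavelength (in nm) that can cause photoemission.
601.87 nm

The threshold wavelength is when the photon energy equals the work function:
hc/λ₀ = φ

Solving for λ₀:
λ₀ = hc/φ = (6.626×10⁻³⁴ J·s)(3×10⁸ m/s) / (2.06 eV × 1.602×10⁻¹⁹ J/eV)
λ₀ = 601.87 nm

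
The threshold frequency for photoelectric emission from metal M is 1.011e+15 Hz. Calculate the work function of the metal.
4.18 eV

At the threshold frequency, photon energy equals work function:
φ = hf₀

Calculating:
φ = (6.626×10⁻³⁴ J·s)(1.011e+15 Hz)
φ = 4.18 eV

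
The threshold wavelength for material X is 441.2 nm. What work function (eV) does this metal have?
2.81 eV

At the threshold wavelength, photon energy equals work function:
φ = hc/λ₀

Calculating:
φ = (6.626×10⁻³⁴ J·s)(3×10⁸ m/s) / (441.2×10⁻⁹ m)
φ = 2.81 eV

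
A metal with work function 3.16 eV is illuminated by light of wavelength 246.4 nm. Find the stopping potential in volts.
1.8718 V

The stopping potential V_s satisfies: eV_s = KE_max

First, find KE_max using Einstein's equation:
E_photon = hc/λ = 5.0318 eV
KE_max = E_photon - φ = 5.0318 - 3.16 = 1.8718 eV

Since eV_s = KE_max:
V_s = KE_max/e = 1.8718 V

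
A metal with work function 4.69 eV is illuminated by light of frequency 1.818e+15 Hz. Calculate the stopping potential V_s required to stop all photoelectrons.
2.8286 V

The stopping potential V_s satisfies: eV_s = KE_max

First, find KE_max using Einstein's equation:
E_photon = hf = (6.626×10⁻³⁴ J·s)(1.818e+15 Hz) = 7.5186 eV
KE_max = E_photon - φ = 7.5186 - 4.69 = 2.8286 eV

Since eV_s = KE_max:
V_s = KE_max/e = 2.8286 V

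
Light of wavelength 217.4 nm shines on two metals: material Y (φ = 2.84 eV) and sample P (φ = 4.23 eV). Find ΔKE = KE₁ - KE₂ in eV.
1.3900 eV

Using KE_max = hc/λ - φ for each metal:

Photon energy: E = hc/λ = 5.7030 eV

For material Y (φ₁ = 2.84 eV):
KE₁ = E - φ₁ = 5.7030 - 2.84 = 2.8630 eV

For sample P (φ₂ = 4.23 eV):
KE₂ = E - φ₂ = 5.7030 - 4.23 = 1.4730 eV

Difference:
ΔKE = KE₁ - KE₂ = 2.8630 - 1.4730 = 1.3900 eV

Note: The difference equals the difference in work functions: 4.23 - 2.84 = 1.39 eV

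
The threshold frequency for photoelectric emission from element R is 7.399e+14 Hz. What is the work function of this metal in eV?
3.06 eV

At the threshold frequency, photon energy equals work function:
φ = hf₀

Calculating:
φ = (6.626×10⁻³⁴ J·s)(7.399e+14 Hz)
φ = 3.06 eV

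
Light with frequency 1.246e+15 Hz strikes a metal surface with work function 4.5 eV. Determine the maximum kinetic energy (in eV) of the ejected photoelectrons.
0.6530 eV

Using Einstein's photoelectric equation: KE_max = hf - φ

First, calculate the photon energy:
E_photon = hf = (6.626×10⁻³⁴ J·s)(1.246e+15 Hz)
E_photon = 5.1530 eV

Then, the maximum kinetic energy:
KE_max = E_photon - φ = 5.1530 eV - 4.5 eV = 0.6530 eV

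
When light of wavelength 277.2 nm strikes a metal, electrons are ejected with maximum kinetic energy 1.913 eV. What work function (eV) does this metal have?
2.56 eV

From Einstein's photoelectric equation: KE_max = hf - φ = hc/λ - φ

Rearranging for φ:
φ = hc/λ - KE_max

Calculate photon energy:
E_photon = hc/λ = 4.4727 eV

Therefore:
φ = 4.4727 - 1.913 = 2.56 eV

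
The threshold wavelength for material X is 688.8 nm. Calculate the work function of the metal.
1.80 eV

At the threshold wavelength, photon energy equals work function:
φ = hc/λ₀

Calculating:
φ = (6.626×10⁻³⁴ J·s)(3×10⁸ m/s) / (688.8×10⁻⁹ m)
φ = 1.80 eV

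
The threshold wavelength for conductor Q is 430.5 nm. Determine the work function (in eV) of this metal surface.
2.88 eV

At the threshold wavelength, photon energy equals work function:
φ = hc/λ₀

Calculating:
φ = (6.626×10⁻³⁴ J·s)(3×10⁸ m/s) / (430.5×10⁻⁹ m)
φ = 2.88 eV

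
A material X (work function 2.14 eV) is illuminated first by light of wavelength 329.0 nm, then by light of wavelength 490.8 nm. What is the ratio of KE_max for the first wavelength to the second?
4.2171

Using Einstein's equation: KE_max = hc/λ - φ

For λ₁ = 329.0 nm:
E₁ = hc/λ₁ = 3.7685 eV
KE₁ = E₁ - φ = 3.7685 - 2.14 = 1.6285 eV

For λ₂ = 490.8 nm:
E₂ = hc/λ₂ = 2.5262 eV
KE₂ = E₂ - φ = 2.5262 - 2.14 = 0.3862 eV

Ratio: KE₁/KE₂ = 1.6285/0.3862 = 4.2171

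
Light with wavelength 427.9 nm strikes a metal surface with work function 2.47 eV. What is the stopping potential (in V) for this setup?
0.4275 V

The stopping potential V_s satisfies: eV_s = KE_max

First, find KE_max using Einstein's equation:
E_photon = hc/λ = 2.8975 eV
KE_max = E_photon - φ = 2.8975 - 2.47 = 0.4275 eV

Since eV_s = KE_max:
V_s = KE_max/e = 0.4275 V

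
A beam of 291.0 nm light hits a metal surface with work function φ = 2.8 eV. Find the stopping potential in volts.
1.4606 V

The stopping potential V_s satisfies: eV_s = KE_max

First, find KE_max using Einstein's equation:
E_photon = hc/λ = 4.2606 eV
KE_max = E_photon - φ = 4.2606 - 2.8 = 1.4606 eV

Since eV_s = KE_max:
V_s = KE_max/e = 1.4606 V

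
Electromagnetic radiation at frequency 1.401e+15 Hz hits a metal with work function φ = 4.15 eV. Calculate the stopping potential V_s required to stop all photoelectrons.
1.6441 V

The stopping potential V_s satisfies: eV_s = KE_max

First, find KE_max using Einstein's equation:
E_photon = hf = (6.626×10⁻³⁴ J·s)(1.401e+15 Hz) = 5.7941 eV
KE_max = E_photon - φ = 5.7941 - 4.15 = 1.6441 eV

Since eV_s = KE_max:
V_s = KE_max/e = 1.6441 V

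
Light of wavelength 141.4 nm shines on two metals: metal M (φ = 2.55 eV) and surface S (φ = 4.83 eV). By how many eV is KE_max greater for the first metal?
2.2800 eV

Using KE_max = hc/λ - φ for each metal:

Photon energy: E = hc/λ = 8.7683 eV

For metal M (φ₁ = 2.55 eV):
KE₁ = E - φ₁ = 8.7683 - 2.55 = 6.2183 eV

For surface S (φ₂ = 4.83 eV):
KE₂ = E - φ₂ = 8.7683 - 4.83 = 3.9383 eV

Difference:
ΔKE = KE₁ - KE₂ = 6.2183 - 3.9383 = 2.2800 eV

Note: The difference equals the difference in work functions: 4.83 - 2.55 = 2.28 eV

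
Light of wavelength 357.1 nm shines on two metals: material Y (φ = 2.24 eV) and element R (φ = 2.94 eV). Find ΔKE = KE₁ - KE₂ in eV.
0.7000 eV

Using KE_max = hc/λ - φ for each metal:

Photon energy: E = hc/λ = 3.4720 eV

For material Y (φ₁ = 2.24 eV):
KE₁ = E - φ₁ = 3.4720 - 2.24 = 1.2320 eV

For element R (φ₂ = 2.94 eV):
KE₂ = E - φ₂ = 3.4720 - 2.94 = 0.5320 eV

Difference:
ΔKE = KE₁ - KE₂ = 1.2320 - 0.5320 = 0.7000 eV

Note: The difference equals the difference in work functions: 2.94 - 2.24 = 0.70 eV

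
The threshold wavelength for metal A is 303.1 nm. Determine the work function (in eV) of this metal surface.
4.09 eV

At the threshold wavelength, photon energy equals work function:
φ = hc/λ₀

Calculating:
φ = (6.626×10⁻³⁴ J·s)(3×10⁸ m/s) / (303.1×10⁻⁹ m)
φ = 4.09 eV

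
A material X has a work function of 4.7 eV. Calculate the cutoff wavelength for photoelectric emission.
263.80 nm

The threshold wavelength is when the photon energy equals the work function:
hc/λ₀ = φ

Solving for λ₀:
λ₀ = hc/φ = (6.626×10⁻³⁴ J·s)(3×10⁸ m/s) / (4.7 eV × 1.602×10⁻¹⁹ J/eV)
λ₀ = 263.80 nm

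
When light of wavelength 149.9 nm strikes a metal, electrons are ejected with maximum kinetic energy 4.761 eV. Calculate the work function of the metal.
3.51 eV

From Einstein's photoelectric equation: KE_max = hf - φ = hc/λ - φ

Rearranging for φ:
φ = hc/λ - KE_max

Calculate photon energy:
E_photon = hc/λ = 8.2711 eV

Therefore:
φ = 8.2711 - 4.761 = 3.51 eV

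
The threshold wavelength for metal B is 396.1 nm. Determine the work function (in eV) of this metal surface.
3.13 eV

At the threshold wavelength, photon energy equals work function:
φ = hc/λ₀

Calculating:
φ = (6.626×10⁻³⁴ J·s)(3×10⁸ m/s) / (396.1×10⁻⁹ m)
φ = 3.13 eV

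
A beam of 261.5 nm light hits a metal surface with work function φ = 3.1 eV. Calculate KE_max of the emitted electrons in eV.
1.6413 eV

Using Einstein's photoelectric equation: KE_max = hf - φ = hc/λ - φ

First, calculate the photon energy:
E_photon = hc/λ = (6.626×10⁻³⁴ J·s)(3×10⁸ m/s) / (261.5×10⁻⁹ m)
E_photon = 4.7413 eV

Then, the maximum kinetic energy:
KE_max = E_photon - φ = 4.7413 eV - 3.1 eV = 1.6413 eV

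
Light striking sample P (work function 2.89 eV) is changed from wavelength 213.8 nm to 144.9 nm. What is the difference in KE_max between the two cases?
2.7575 eV

Using Einstein's equation: KE_max = hc/λ - φ

For λ₁ = 213.8 nm:
KE₁ = hc/λ₁ - φ = 5.7991 - 2.89 = 2.9091 eV

For λ₂ = 144.9 nm:
KE₂ = hc/λ₂ - φ = 8.5565 - 2.89 = 5.6665 eV

Change in KE:
ΔKE = KE₂ - KE₁ = 5.6665 - 2.9091 = 2.7575 eV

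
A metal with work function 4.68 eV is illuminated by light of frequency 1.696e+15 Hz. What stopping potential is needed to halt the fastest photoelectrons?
2.3341 V

The stopping potential V_s satisfies: eV_s = KE_max

First, find KE_max using Einstein's equation:
E_photon = hf = (6.626×10⁻³⁴ J·s)(1.696e+15 Hz) = 7.0141 eV
KE_max = E_photon - φ = 7.0141 - 4.68 = 2.3341 eV

Since eV_s = KE_max:
V_s = KE_max/e = 2.3341 V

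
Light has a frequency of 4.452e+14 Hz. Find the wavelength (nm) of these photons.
673.39 nm

Using the wave equation: c = fλ

Solving for wavelength:
λ = c/f = (3×10⁸ m/s) / (4.452e+14 Hz)
λ = 673.39 nm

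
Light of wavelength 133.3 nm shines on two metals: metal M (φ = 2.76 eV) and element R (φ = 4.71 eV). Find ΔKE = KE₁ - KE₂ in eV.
1.9500 eV

Using KE_max = hc/λ - φ for each metal:

Photon energy: E = hc/λ = 9.3011 eV

For metal M (φ₁ = 2.76 eV):
KE₁ = E - φ₁ = 9.3011 - 2.76 = 6.5411 eV

For element R (φ₂ = 4.71 eV):
KE₂ = E - φ₂ = 9.3011 - 4.71 = 4.5911 eV

Difference:
ΔKE = KE₁ - KE₂ = 6.5411 - 4.5911 = 1.9500 eV

Note: The difference equals the difference in work functions: 4.71 - 2.76 = 1.95 eV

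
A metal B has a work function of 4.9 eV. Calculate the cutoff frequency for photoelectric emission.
1.1848e+15 Hz

The threshold frequency is when the photon energy equals the work function:
hf₀ = φ

Solving for f₀:
f₀ = φ/h = (4.9 eV × 1.602×10⁻¹⁹ J/eV) / (6.626×10⁻³⁴ J·s)
f₀ = 1.1848e+15 Hz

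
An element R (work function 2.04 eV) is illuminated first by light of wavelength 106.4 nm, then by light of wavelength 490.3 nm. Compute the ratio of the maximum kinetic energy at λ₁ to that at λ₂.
19.6682

Using Einstein's equation: KE_max = hc/λ - φ

For λ₁ = 106.4 nm:
E₁ = hc/λ₁ = 11.6527 eV
KE₁ = E₁ - φ = 11.6527 - 2.04 = 9.6127 eV

For λ₂ = 490.3 nm:
E₂ = hc/λ₂ = 2.5287 eV
KE₂ = E₂ - φ = 2.5287 - 2.04 = 0.4887 eV

Ratio: KE₁/KE₂ = 9.6127/0.4887 = 19.6682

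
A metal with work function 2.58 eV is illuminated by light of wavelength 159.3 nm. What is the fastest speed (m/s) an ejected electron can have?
1.3529e+06 m/s

First, find the maximum kinetic energy:
E_photon = hc/λ = 7.7831 eV
KE_max = E_photon - φ = 7.7831 - 2.58 = 5.2031 eV

Convert to Joules: KE_max = 5.2031 × 1.602×10⁻¹⁹ J = 8.3362e-19 J

Then use KE = ½mv² to find velocity:
v = √(2·KE/m) = √(2 × 8.3362e-19 J / 9.109e-31 kg)
v = 1.3529e+06 m/s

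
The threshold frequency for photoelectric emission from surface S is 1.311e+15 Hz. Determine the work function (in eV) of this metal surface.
5.42 eV

At the threshold frequency, photon energy equals work function:
φ = hf₀

Calculating:
φ = (6.626×10⁻³⁴ J·s)(1.311e+15 Hz)
φ = 5.42 eV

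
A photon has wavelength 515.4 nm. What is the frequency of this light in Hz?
5.8167e+14 Hz

Using the wave equation: c = fλ

Solving for frequency:
f = c/λ = (3×10⁸ m/s) / (515.4×10⁻⁹ m)
f = 5.8167e+14 Hz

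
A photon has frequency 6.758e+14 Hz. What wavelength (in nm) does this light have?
443.61 nm

Using the wave equation: c = fλ

Solving for wavelength:
λ = c/f = (3×10⁸ m/s) / (6.758e+14 Hz)
λ = 443.61 nm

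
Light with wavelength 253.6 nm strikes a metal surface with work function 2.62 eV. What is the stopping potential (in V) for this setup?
2.2690 V

The stopping potential V_s satisfies: eV_s = KE_max

First, find KE_max using Einstein's equation:
E_photon = hc/λ = 4.8890 eV
KE_max = E_photon - φ = 4.8890 - 2.62 = 2.2690 eV

Since eV_s = KE_max:
V_s = KE_max/e = 2.2690 V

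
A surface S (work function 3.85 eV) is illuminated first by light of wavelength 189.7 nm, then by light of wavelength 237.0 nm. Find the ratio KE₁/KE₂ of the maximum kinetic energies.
1.9443

Using Einstein's equation: KE_max = hc/λ - φ

For λ₁ = 189.7 nm:
E₁ = hc/λ₁ = 6.5358 eV
KE₁ = E₁ - φ = 6.5358 - 3.85 = 2.6858 eV

For λ₂ = 237.0 nm:
E₂ = hc/λ₂ = 5.2314 eV
KE₂ = E₂ - φ = 5.2314 - 3.85 = 1.3814 eV

Ratio: KE₁/KE₂ = 2.6858/1.3814 = 1.9443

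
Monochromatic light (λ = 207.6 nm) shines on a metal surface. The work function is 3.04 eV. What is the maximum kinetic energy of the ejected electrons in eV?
2.9323 eV

Using Einstein's photoelectric equation: KE_max = hf - φ = hc/λ - φ

First, calculate the photon energy:
E_photon = hc/λ = (6.626×10⁻³⁴ J·s)(3×10⁸ m/s) / (207.6×10⁻⁹ m)
E_photon = 5.9723 eV

Then, the maximum kinetic energy:
KE_max = E_photon - φ = 5.9723 eV - 3.04 eV = 2.9323 eV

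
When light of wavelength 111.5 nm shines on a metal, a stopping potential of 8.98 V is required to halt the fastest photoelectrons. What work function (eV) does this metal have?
2.14 eV

The stopping potential gives the maximum kinetic energy: KE_max = eV_s = 8.98 eV

From Einstein's photoelectric equation: KE_max = hc/λ - φ
Rearranging: φ = hc/λ - KE_max

Calculate photon energy:
E_photon = hc/λ = (6.626×10⁻³⁴ J·s)(3×10⁸ m/s) / (111.5×10⁻⁹ m) = 11.1197 eV

Therefore:
φ = 11.1197 - 8.98 = 2.14 eV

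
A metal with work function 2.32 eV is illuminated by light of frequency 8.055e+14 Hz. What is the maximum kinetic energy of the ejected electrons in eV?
1.0113 eV

Using Einstein's photoelectric equation: KE_max = hf - φ

First, calculate the photon energy:
E_photon = hf = (6.626×10⁻³⁴ J·s)(8.055e+14 Hz)
E_photon = 3.3313 eV

Then, the maximum kinetic energy:
KE_max = E_photon - φ = 3.3313 eV - 2.32 eV = 1.0113 eV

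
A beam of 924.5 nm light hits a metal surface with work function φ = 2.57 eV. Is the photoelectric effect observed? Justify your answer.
No

For photoemission, the photon energy must exceed the work function.

Photon energy: E = hc/λ = 1.3411 eV
Work function: φ = 2.57 eV

Since E_photon (1.3411 eV) < φ (2.57 eV), photoemission will NOT occur.
The threshold wavelength is λ₀ = hc/φ = 482.4 nm.
Since 924.5 nm > 482.4 nm, the photons lack sufficient energy.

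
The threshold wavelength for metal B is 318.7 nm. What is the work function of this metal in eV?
3.89 eV

At the threshold wavelength, photon energy equals work function:
φ = hc/λ₀

Calculating:
φ = (6.626×10⁻³⁴ J·s)(3×10⁸ m/s) / (318.7×10⁻⁹ m)
φ = 3.89 eV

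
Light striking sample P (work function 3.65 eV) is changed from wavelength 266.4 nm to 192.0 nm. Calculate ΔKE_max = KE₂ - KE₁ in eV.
1.8034 eV

Using Einstein's equation: KE_max = hc/λ - φ

For λ₁ = 266.4 nm:
KE₁ = hc/λ₁ - φ = 4.6541 - 3.65 = 1.0041 eV

For λ₂ = 192.0 nm:
KE₂ = hc/λ₂ - φ = 6.4575 - 3.65 = 2.8075 eV

Change in KE:
ΔKE = KE₂ - KE₁ = 2.8075 - 1.0041 = 1.8034 eV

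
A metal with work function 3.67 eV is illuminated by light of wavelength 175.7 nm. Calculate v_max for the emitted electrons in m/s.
1.0915e+06 m/s

First, find the maximum kinetic energy:
E_photon = hc/λ = 7.0566 eV
KE_max = E_photon - φ = 7.0566 - 3.67 = 3.3866 eV

Convert to Joules: KE_max = 3.3866 × 1.602×10⁻¹⁹ J = 5.4259e-19 J

Then use KE = ½mv² to find velocity:
v = √(2·KE/m) = √(2 × 5.4259e-19 J / 9.109e-31 kg)
v = 1.0915e+06 m/s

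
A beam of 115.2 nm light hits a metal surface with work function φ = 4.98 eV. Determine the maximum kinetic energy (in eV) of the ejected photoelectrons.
5.7825 eV

Using Einstein's photoelectric equation: KE_max = hf - φ = hc/λ - φ

First, calculate the photon energy:
E_photon = hc/λ = (6.626×10⁻³⁴ J·s)(3×10⁸ m/s) / (115.2×10⁻⁹ m)
E_photon = 10.7625 eV

Then, the maximum kinetic energy:
KE_max = E_photon - φ = 10.7625 eV - 4.98 eV = 5.7825 eV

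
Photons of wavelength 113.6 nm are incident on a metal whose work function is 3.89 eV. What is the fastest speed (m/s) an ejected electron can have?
1.5719e+06 m/s

First, find the maximum kinetic energy:
E_photon = hc/λ = 10.9141 eV
KE_max = E_photon - φ = 10.9141 - 3.89 = 7.0241 eV

Convert to Joules: KE_max = 7.0241 × 1.602×10⁻¹⁹ J = 1.1254e-18 J

Then use KE = ½mv² to find velocity:
v = √(2·KE/m) = √(2 × 1.1254e-18 J / 9.109e-31 kg)
v = 1.5719e+06 m/s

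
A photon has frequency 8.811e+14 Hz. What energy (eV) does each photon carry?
3.6439 eV

Using E = hf:

E = hf = (6.626×10⁻³⁴ J·s)(8.811e+14 Hz)
E = 3.6439 eV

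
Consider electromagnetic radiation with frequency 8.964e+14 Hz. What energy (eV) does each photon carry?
3.7072 eV

Using E = hf:

E = hf = (6.626×10⁻³⁴ J·s)(8.964e+14 Hz)
E = 3.7072 eV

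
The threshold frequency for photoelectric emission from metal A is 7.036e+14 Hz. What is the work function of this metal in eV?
2.91 eV

At the threshold frequency, photon energy equals work function:
φ = hf₀

Calculating:
φ = (6.626×10⁻³⁴ J·s)(7.036e+14 Hz)
φ = 2.91 eV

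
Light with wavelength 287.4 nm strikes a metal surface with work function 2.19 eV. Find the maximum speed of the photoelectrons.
8.6438e+05 m/s

First, find the maximum kinetic energy:
E_photon = hc/λ = 4.3140 eV
KE_max = E_photon - φ = 4.3140 - 2.19 = 2.1240 eV

Convert to Joules: KE_max = 2.1240 × 1.602×10⁻¹⁹ J = 3.4030e-19 J

Then use KE = ½mv² to find velocity:
v = √(2·KE/m) = √(2 × 3.4030e-19 J / 9.109e-31 kg)
v = 8.6438e+05 m/s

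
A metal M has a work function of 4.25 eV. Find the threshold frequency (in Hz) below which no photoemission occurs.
1.0276e+15 Hz

The threshold frequency is when the photon energy equals the work function:
hf₀ = φ

Solving for f₀:
f₀ = φ/h = (4.25 eV × 1.602×10⁻¹⁹ J/eV) / (6.626×10⁻³⁴ J·s)
f₀ = 1.0276e+15 Hz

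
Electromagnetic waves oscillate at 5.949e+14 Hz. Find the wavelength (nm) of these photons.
503.94 nm

Using the wave equation: c = fλ

Solving for wavelength:
λ = c/f = (3×10⁸ m/s) / (5.949e+14 Hz)
λ = 503.94 nm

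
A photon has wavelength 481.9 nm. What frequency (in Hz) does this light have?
6.2211e+14 Hz

Using the wave equation: c = fλ

Solving for frequency:
f = c/λ = (3×10⁸ m/s) / (481.9×10⁻⁹ m)
f = 6.2211e+14 Hz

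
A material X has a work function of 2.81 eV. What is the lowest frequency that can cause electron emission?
6.7945e+14 Hz

The threshold frequency is when the photon energy equals the work function:
hf₀ = φ

Solving for f₀:
f₀ = φ/h = (2.81 eV × 1.602×10⁻¹⁹ J/eV) / (6.626×10⁻³⁴ J·s)
f₀ = 6.7945e+14 Hz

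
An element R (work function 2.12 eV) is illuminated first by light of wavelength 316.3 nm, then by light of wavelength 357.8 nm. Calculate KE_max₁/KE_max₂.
1.3380

Using Einstein's equation: KE_max = hc/λ - φ

For λ₁ = 316.3 nm:
E₁ = hc/λ₁ = 3.9198 eV
KE₁ = E₁ - φ = 3.9198 - 2.12 = 1.7998 eV

For λ₂ = 357.8 nm:
E₂ = hc/λ₂ = 3.4652 eV
KE₂ = E₂ - φ = 3.4652 - 2.12 = 1.3452 eV

Ratio: KE₁/KE₂ = 1.7998/1.3452 = 1.3380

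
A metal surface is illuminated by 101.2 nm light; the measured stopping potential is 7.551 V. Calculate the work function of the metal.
4.70 eV

The stopping potential gives the maximum kinetic energy: KE_max = eV_s = 7.551 eV

From Einstein's photoelectric equation: KE_max = hc/λ - φ
Rearranging: φ = hc/λ - KE_max

Calculate photon energy:
E_photon = hc/λ = (6.626×10⁻³⁴ J·s)(3×10⁸ m/s) / (101.2×10⁻⁹ m) = 12.2514 eV

Therefore:
φ = 12.2514 - 7.551 = 4.70 eV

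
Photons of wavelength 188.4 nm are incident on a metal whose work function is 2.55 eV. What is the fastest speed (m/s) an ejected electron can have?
1.1908e+06 m/s

First, find the maximum kinetic energy:
E_photon = hc/λ = 6.5809 eV
KE_max = E_photon - φ = 6.5809 - 2.55 = 4.0309 eV

Convert to Joules: KE_max = 4.0309 × 1.602×10⁻¹⁹ J = 6.4582e-19 J

Then use KE = ½mv² to find velocity:
v = √(2·KE/m) = √(2 × 6.4582e-19 J / 9.109e-31 kg)
v = 1.1908e+06 m/s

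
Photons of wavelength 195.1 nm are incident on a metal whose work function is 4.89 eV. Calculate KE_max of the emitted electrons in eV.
1.4649 eV

Using Einstein's photoelectric equation: KE_max = hf - φ = hc/λ - φ

First, calculate the photon energy:
E_photon = hc/λ = (6.626×10⁻³⁴ J·s)(3×10⁸ m/s) / (195.1×10⁻⁹ m)
E_photon = 6.3549 eV

Then, the maximum kinetic energy:
KE_max = E_photon - φ = 6.3549 eV - 4.89 eV = 1.4649 eV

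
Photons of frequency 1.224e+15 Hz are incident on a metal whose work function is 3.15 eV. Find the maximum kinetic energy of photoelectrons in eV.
1.9121 eV

Using Einstein's photoelectric equation: KE_max = hf - φ

First, calculate the photon energy:
E_photon = hf = (6.626×10⁻³⁴ J·s)(1.224e+15 Hz)
E_photon = 5.0621 eV

Then, the maximum kinetic energy:
KE_max = E_photon - φ = 5.0621 eV - 3.15 eV = 1.9121 eV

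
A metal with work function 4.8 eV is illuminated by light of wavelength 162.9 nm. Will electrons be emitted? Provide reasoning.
Yes

For photoemission, the photon energy must exceed the work function.

Photon energy: E = hc/λ = 7.6111 eV
Work function: φ = 4.8 eV

Since E_photon (7.6111 eV) > φ (4.8 eV), photoemission WILL occur.
The threshold wavelength is λ₀ = hc/φ = 258.3 nm.
Since 162.9 nm < 258.3 nm, the light has sufficient energy.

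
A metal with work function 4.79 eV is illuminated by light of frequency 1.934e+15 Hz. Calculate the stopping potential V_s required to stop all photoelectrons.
3.2084 V

The stopping potential V_s satisfies: eV_s = KE_max

First, find KE_max using Einstein's equation:
E_photon = hf = (6.626×10⁻³⁴ J·s)(1.934e+15 Hz) = 7.9984 eV
KE_max = E_photon - φ = 7.9984 - 4.79 = 3.2084 eV

Since eV_s = KE_max:
V_s = KE_max/e = 3.2084 V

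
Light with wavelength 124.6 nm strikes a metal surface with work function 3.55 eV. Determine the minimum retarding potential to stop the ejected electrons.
6.4006 V

The stopping potential V_s satisfies: eV_s = KE_max

First, find KE_max using Einstein's equation:
E_photon = hc/λ = 9.9506 eV
KE_max = E_photon - φ = 9.9506 - 3.55 = 6.4006 eV

Since eV_s = KE_max:
V_s = KE_max/e = 6.4006 V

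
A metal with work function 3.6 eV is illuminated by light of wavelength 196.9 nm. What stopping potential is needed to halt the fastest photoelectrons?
2.6968 V

The stopping potential V_s satisfies: eV_s = KE_max

First, find KE_max using Einstein's equation:
E_photon = hc/λ = 6.2968 eV
KE_max = E_photon - φ = 6.2968 - 3.6 = 2.6968 eV

Since eV_s = KE_max:
V_s = KE_max/e = 2.6968 V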